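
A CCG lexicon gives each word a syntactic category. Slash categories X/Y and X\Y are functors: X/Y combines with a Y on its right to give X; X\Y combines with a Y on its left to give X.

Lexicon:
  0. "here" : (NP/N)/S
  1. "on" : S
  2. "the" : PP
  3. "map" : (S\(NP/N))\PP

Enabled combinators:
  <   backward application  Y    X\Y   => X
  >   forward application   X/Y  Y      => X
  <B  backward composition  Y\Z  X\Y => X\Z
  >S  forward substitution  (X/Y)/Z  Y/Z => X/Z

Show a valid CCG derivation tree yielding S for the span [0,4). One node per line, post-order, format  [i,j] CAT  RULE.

[0,1] (NP/N)/S  lex  "here"
[1,2] S  lex  "on"
[0,2] NP/N  >  k=1
[2,3] PP  lex  "the"
[3,4] (S\(NP/N))\PP  lex  "map"
[2,4] S\(NP/N)  <  k=3
[0,4] S  <  k=2

[0,4] S   <
  [0,2] NP/N   >
    [0,1] "here" : (NP/N)/S
    [1,2] "on" : S
  [2,4] S\(NP/N)   <
    [2,3] "the" : PP
    [3,4] "map" : (S\(NP/N))\PP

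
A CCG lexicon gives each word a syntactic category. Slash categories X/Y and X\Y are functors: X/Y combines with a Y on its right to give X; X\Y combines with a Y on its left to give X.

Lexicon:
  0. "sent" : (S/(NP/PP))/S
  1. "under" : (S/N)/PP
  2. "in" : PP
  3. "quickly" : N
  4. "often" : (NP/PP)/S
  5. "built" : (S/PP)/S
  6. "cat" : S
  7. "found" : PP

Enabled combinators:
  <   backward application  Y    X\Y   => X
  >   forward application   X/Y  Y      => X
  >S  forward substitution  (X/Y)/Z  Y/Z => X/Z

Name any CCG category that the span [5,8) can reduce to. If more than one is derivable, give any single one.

S

[0,8] S   >
  [0,4] S/(NP/PP)   >
    [0,1] "sent" : (S/(NP/PP))/S
    [1,4] S   >
      [1,3] S/N   >
        [1,2] "under" : (S/N)/PP
        [2,3] "in" : PP
      [3,4] "quickly" : N
  [4,8] NP/PP   >
    [4,5] "often" : (NP/PP)/S
    [5,8] S   >
      [5,7] S/PP   >
        [5,6] "built" : (S/PP)/S
        [6,7] "cat" : S
      [7,8] "found" : PP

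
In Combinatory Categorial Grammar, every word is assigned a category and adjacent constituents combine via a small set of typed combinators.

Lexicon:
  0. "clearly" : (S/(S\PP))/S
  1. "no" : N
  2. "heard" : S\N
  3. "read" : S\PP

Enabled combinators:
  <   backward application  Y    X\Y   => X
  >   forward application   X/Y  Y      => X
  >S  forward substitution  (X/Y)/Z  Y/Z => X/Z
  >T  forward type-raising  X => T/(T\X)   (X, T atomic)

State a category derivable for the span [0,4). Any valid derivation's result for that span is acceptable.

[0,4] S   >
  [0,3] S/(S\PP)   >
    [0,1] "clearly" : (S/(S\PP))/S
    [1,3] S   >
      [1,2] S/(S\N)   >T
        [1,2] "no" : N
      [2,3] "heard" : S\N
  [3,4] "read" : S\PP

S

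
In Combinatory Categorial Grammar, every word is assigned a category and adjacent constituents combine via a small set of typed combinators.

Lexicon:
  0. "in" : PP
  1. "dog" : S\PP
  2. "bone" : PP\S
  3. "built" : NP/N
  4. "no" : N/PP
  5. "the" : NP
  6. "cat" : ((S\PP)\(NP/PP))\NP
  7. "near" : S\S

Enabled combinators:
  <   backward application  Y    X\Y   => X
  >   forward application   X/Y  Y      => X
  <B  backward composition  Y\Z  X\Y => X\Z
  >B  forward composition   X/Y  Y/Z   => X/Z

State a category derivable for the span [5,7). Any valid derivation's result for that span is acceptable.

(S\PP)\(NP/PP)

[0,8] S   <
  [0,3] PP   <
    [0,2] S   <
      [0,1] "in" : PP
      [1,2] "dog" : S\PP
    [2,3] "bone" : PP\S
  [3,8] S\PP   <B
    [3,7] S\PP   <
      [3,5] NP/PP   >B
        [3,4] "built" : NP/N
        [4,5] "no" : N/PP
      [5,7] (S\PP)\(NP/PP)   <
        [5,6] "the" : NP
        [6,7] "cat" : ((S\PP)\(NP/PP))\NP
    [7,8] "near" : S\S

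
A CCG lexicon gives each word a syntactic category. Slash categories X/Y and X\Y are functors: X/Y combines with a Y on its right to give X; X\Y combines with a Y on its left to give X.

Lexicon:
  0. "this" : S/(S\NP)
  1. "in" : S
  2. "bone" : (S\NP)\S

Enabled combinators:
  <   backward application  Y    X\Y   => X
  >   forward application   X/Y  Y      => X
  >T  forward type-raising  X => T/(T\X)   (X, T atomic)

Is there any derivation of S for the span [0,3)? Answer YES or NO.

YES

[0,3] S   >
  [0,1] "this" : S/(S\NP)
  [1,3] S\NP   <
    [1,2] "in" : S
    [2,3] "bone" : (S\NP)\S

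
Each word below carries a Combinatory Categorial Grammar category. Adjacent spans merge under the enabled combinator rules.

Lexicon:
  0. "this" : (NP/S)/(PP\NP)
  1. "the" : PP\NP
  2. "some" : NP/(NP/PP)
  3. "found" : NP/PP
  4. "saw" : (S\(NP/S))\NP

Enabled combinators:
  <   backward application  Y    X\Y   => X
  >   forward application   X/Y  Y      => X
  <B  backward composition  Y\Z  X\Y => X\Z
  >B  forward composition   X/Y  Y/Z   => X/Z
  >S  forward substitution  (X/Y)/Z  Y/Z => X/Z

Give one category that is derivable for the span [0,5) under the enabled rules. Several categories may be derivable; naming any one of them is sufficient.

[0,5] S   <
  [0,2] NP/S   >
    [0,1] "this" : (NP/S)/(PP\NP)
    [1,2] "the" : PP\NP
  [2,5] S\(NP/S)   <
    [2,4] NP   >
      [2,3] "some" : NP/(NP/PP)
      [3,4] "found" : NP/PP
    [4,5] "saw" : (S\(NP/S))\NP

S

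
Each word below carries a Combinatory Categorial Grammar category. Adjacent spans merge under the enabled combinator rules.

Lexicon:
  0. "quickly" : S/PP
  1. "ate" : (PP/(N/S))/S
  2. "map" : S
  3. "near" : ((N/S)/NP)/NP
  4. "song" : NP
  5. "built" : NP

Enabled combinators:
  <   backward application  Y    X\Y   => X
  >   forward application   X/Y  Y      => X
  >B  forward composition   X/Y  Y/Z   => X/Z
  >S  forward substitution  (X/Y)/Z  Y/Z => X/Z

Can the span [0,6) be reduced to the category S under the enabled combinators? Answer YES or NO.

[0,6] S   >
  [0,1] "quickly" : S/PP
  [1,6] PP   >
    [1,3] PP/(N/S)   >
      [1,2] "ate" : (PP/(N/S))/S
      [2,3] "map" : S
    [3,6] N/S   >
      [3,5] (N/S)/NP   >
        [3,4] "near" : ((N/S)/NP)/NP
        [4,5] "song" : NP
      [5,6] "built" : NP

YES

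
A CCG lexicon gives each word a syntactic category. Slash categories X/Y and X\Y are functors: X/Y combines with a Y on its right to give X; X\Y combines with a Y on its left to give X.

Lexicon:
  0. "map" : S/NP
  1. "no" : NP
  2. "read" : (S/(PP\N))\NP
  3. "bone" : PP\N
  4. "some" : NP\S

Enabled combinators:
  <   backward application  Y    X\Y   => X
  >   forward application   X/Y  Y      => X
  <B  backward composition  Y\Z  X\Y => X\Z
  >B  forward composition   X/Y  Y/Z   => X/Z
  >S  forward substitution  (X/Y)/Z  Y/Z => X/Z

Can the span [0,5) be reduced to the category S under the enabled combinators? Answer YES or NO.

[0,5] S   >
  [0,1] "map" : S/NP
  [1,5] NP   <
    [1,4] S   >
      [1,3] S/(PP\N)   <
        [1,2] "no" : NP
        [2,3] "read" : (S/(PP\N))\NP
      [3,4] "bone" : PP\N
    [4,5] "some" : NP\S

YES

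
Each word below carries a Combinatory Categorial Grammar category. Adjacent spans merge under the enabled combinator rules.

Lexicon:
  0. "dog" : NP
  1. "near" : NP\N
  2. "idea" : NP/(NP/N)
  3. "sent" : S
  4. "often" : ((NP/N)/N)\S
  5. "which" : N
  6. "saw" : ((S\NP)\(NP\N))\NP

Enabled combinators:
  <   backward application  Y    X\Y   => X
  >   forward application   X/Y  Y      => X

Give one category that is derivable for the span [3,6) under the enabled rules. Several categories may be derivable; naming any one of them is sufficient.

[0,7] S   <
  [0,1] "dog" : NP
  [1,7] S\NP   <
    [1,2] "near" : NP\N
    [2,7] (S\NP)\(NP\N)   <
      [2,6] NP   >
        [2,3] "idea" : NP/(NP/N)
        [3,6] NP/N   >
          [3,5] (NP/N)/N   <
            [3,4] "sent" : S
            [4,5] "often" : ((NP/N)/N)\S
          [5,6] "which" : N
      [6,7] "saw" : ((S\NP)\(NP\N))\NP

NP/N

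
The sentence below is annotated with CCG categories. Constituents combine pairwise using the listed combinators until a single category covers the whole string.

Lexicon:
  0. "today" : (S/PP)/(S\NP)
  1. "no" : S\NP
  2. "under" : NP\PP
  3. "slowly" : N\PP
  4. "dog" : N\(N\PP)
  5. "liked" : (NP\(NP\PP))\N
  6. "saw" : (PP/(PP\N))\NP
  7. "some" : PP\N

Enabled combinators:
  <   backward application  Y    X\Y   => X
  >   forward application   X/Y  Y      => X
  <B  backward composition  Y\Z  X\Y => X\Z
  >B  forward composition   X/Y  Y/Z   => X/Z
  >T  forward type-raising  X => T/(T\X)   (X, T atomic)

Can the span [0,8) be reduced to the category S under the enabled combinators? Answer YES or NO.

[0,8] S   >
  [0,2] S/PP   >
    [0,1] "today" : (S/PP)/(S\NP)
    [1,2] "no" : S\NP
  [2,8] PP   >
    [2,7] PP/(PP\N)   <
      [2,6] NP   <
        [2,3] "under" : NP\PP
        [3,6] NP\(NP\PP)   <
          [3,5] N   <
            [3,4] "slowly" : N\PP
            [4,5] "dog" : N\(N\PP)
          [5,6] "liked" : (NP\(NP\PP))\N
      [6,7] "saw" : (PP/(PP\N))\NP
    [7,8] "some" : PP\N

YES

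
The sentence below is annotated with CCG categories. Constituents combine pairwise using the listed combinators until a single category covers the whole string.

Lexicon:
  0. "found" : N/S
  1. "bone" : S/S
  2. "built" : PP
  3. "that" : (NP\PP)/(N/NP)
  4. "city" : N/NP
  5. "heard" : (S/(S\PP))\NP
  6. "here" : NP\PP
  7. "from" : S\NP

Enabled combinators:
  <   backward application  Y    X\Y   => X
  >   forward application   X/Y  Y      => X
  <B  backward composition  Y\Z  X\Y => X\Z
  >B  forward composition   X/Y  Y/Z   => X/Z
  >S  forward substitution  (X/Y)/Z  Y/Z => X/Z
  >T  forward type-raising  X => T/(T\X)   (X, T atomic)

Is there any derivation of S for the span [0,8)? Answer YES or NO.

N/S S/S PP (NP\PP)/(N/NP) N/NP (S/(S\PP))\NP NP\PP S\NP
CKY chart[0,8] = {N, N/(N\N), N/(S\S), NP/(NP\N), PP/(PP\N), S/(S\N)}; S ∉ chart

NO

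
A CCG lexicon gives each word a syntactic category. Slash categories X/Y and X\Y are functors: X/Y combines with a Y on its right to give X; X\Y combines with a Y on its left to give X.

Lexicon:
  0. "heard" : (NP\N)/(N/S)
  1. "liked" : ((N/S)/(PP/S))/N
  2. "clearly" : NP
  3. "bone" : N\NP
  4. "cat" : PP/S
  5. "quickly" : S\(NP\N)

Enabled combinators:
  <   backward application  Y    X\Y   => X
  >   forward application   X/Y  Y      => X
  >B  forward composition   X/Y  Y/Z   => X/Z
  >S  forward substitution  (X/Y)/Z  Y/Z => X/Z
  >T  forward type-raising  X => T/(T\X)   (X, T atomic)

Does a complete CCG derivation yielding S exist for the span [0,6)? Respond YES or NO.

YES

[0,6] S   <
  [0,5] NP\N   >
    [0,1] "heard" : (NP\N)/(N/S)
    [1,5] N/S   >
      [1,4] (N/S)/(PP/S)   >
        [1,2] "liked" : ((N/S)/(PP/S))/N
        [2,4] N   >
          [2,3] N/(N\NP)   >T
            [2,3] "clearly" : NP
          [3,4] "bone" : N\NP
      [4,5] "cat" : PP/S
  [5,6] "quickly" : S\(NP\N)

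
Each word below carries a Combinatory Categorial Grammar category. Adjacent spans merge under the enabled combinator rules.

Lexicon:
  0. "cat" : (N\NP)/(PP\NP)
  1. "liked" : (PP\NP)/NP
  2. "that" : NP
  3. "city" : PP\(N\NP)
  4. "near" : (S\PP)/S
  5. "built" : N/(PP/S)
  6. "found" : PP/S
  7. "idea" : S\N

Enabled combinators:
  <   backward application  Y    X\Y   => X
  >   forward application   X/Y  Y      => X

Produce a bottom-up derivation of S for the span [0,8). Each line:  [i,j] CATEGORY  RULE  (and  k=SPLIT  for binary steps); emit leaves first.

[0,1] (N\NP)/(PP\NP)  lex  "cat"
[1,2] (PP\NP)/NP  lex  "liked"
[2,3] NP  lex  "that"
[1,3] PP\NP  >  k=2
[0,3] N\NP  >  k=1
[3,4] PP\(N\NP)  lex  "city"
[0,4] PP  <  k=3
[4,5] (S\PP)/S  lex  "near"
[5,6] N/(PP/S)  lex  "built"
[6,7] PP/S  lex  "found"
[5,7] N  >  k=6
[7,8] S\N  lex  "idea"
[5,8] S  <  k=7
[4,8] S\PP  >  k=5
[0,8] S  <  k=4

[0,8] S   <
  [0,4] PP   <
    [0,3] N\NP   >
      [0,1] "cat" : (N\NP)/(PP\NP)
      [1,3] PP\NP   >
        [1,2] "liked" : (PP\NP)/NP
        [2,3] "that" : NP
    [3,4] "city" : PP\(N\NP)
  [4,8] S\PP   >
    [4,5] "near" : (S\PP)/S
    [5,8] S   <
      [5,7] N   >
        [5,6] "built" : N/(PP/S)
        [6,7] "found" : PP/S
      [7,8] "idea" : S\N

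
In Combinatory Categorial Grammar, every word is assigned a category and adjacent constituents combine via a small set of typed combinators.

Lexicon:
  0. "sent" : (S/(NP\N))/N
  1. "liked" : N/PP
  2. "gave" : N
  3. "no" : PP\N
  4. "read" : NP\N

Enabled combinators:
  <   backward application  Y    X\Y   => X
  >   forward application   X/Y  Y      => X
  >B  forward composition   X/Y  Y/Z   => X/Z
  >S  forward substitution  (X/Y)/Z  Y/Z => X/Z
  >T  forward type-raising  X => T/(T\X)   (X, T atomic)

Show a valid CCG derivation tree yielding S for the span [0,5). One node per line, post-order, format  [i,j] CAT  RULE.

[0,5] S   >
  [0,4] S/(NP\N)   >
    [0,1] "sent" : (S/(NP\N))/N
    [1,4] N   >
      [1,2] "liked" : N/PP
      [2,4] PP   >
        [2,3] PP/(PP\N)   >T
          [2,3] "gave" : N
        [3,4] "no" : PP\N
  [4,5] "read" : NP\N

[0,1] (S/(NP\N))/N  lex  "sent"
[1,2] N/PP  lex  "liked"
[2,3] N  lex  "gave"
[2,3] PP/(PP\N)  >T
[3,4] PP\N  lex  "no"
[2,4] PP  >  k=3
[1,4] N  >  k=2
[0,4] S/(NP\N)  >  k=1
[4,5] NP\N  lex  "read"
[0,5] S  >  k=4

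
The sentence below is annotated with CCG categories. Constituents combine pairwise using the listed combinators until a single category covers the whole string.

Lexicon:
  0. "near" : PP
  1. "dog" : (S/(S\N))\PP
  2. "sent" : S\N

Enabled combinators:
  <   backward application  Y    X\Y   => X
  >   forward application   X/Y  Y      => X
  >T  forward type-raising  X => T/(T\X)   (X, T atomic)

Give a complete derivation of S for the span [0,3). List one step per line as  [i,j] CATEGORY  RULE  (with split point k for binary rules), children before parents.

[0,1] PP  lex  "near"
[1,2] (S/(S\N))\PP  lex  "dog"
[0,2] S/(S\N)  <  k=1
[2,3] S\N  lex  "sent"
[0,3] S  >  k=2

[0,3] S   >
  [0,2] S/(S\N)   <
    [0,1] "near" : PP
    [1,2] "dog" : (S/(S\N))\PP
  [2,3] "sent" : S\N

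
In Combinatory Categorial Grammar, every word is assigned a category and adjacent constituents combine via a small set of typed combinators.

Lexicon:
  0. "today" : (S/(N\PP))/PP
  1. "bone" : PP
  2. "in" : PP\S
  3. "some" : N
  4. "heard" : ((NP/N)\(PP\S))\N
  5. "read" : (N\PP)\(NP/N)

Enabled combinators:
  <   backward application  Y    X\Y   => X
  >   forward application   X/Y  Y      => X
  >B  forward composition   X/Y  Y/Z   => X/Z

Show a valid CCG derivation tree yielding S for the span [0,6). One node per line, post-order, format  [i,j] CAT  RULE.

[0,6] S   >
  [0,2] S/(N\PP)   >
    [0,1] "today" : (S/(N\PP))/PP
    [1,2] "bone" : PP
  [2,6] N\PP   <
    [2,5] NP/N   <
      [2,3] "in" : PP\S
      [3,5] (NP/N)\(PP\S)   <
        [3,4] "some" : N
        [4,5] "heard" : ((NP/N)\(PP\S))\N
    [5,6] "read" : (N\PP)\(NP/N)

[0,1] (S/(N\PP))/PP  lex  "today"
[1,2] PP  lex  "bone"
[0,2] S/(N\PP)  >  k=1
[2,3] PP\S  lex  "in"
[3,4] N  lex  "some"
[4,5] ((NP/N)\(PP\S))\N  lex  "heard"
[3,5] (NP/N)\(PP\S)  <  k=4
[2,5] NP/N  <  k=3
[5,6] (N\PP)\(NP/N)  lex  "read"
[2,6] N\PP  <  k=5
[0,6] S  >  k=2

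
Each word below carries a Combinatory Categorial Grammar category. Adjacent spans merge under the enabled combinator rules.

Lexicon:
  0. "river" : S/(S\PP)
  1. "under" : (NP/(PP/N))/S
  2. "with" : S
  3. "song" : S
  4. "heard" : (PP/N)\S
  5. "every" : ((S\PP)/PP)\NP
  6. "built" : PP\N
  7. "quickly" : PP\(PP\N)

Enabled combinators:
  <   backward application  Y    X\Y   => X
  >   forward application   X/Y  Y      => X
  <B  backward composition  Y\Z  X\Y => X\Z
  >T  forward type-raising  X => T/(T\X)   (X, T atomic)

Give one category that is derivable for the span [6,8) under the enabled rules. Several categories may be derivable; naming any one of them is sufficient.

PP

[0,8] S   >
  [0,1] "river" : S/(S\PP)
  [1,8] S\PP   >
    [1,6] (S\PP)/PP   <
      [1,5] NP   >
        [1,3] NP/(PP/N)   >
          [1,2] "under" : (NP/(PP/N))/S
          [2,3] "with" : S
        [3,5] PP/N   <
          [3,4] "song" : S
          [4,5] "heard" : (PP/N)\S
      [5,6] "every" : ((S\PP)/PP)\NP
    [6,8] PP   <
      [6,7] "built" : PP\N
      [7,8] "quickly" : PP\(PP\N)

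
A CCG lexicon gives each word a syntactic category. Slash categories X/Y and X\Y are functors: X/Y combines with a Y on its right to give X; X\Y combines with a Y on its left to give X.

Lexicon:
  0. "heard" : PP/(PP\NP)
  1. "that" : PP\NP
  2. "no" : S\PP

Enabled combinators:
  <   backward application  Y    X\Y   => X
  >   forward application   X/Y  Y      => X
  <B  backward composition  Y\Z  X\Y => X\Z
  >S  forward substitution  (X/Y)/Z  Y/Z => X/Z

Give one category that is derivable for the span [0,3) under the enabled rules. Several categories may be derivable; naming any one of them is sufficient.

S

[0,3] S   <
  [0,2] PP   >
    [0,1] "heard" : PP/(PP\NP)
    [1,2] "that" : PP\NP
  [2,3] "no" : S\PP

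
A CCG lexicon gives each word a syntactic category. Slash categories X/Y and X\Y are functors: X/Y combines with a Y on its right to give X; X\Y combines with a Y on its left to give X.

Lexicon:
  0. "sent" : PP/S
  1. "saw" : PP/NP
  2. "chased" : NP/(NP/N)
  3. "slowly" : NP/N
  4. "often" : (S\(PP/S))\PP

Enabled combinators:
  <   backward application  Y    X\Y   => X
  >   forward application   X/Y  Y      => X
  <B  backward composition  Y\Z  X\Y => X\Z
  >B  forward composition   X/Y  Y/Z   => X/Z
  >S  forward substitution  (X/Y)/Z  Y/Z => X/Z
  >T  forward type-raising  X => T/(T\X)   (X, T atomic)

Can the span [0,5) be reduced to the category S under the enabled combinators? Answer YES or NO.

YES

[0,5] S   <
  [0,1] "sent" : PP/S
  [1,5] S\(PP/S)   <
    [1,4] PP   >
      [1,2] "saw" : PP/NP
      [2,4] NP   >
        [2,3] "chased" : NP/(NP/N)
        [3,4] "slowly" : NP/N
    [4,5] "often" : (S\(PP/S))\PP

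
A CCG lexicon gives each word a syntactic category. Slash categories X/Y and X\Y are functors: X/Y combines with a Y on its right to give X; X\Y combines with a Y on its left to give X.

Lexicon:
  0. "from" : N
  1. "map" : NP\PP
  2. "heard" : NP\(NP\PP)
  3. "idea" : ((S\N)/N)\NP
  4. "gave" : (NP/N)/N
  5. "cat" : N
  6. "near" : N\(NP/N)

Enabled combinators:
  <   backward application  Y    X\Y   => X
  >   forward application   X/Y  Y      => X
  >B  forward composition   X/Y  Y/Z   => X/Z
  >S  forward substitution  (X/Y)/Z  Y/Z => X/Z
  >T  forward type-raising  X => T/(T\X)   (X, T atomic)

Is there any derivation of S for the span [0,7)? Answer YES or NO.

YES

[0,7] S   <
  [0,1] "from" : N
  [1,7] S\N   >
    [1,4] (S\N)/N   <
      [1,3] NP   <
        [1,2] "map" : NP\PP
        [2,3] "heard" : NP\(NP\PP)
      [3,4] "idea" : ((S\N)/N)\NP
    [4,7] N   <
      [4,6] NP/N   >
        [4,5] "gave" : (NP/N)/N
        [5,6] "cat" : N
      [6,7] "near" : N\(NP/N)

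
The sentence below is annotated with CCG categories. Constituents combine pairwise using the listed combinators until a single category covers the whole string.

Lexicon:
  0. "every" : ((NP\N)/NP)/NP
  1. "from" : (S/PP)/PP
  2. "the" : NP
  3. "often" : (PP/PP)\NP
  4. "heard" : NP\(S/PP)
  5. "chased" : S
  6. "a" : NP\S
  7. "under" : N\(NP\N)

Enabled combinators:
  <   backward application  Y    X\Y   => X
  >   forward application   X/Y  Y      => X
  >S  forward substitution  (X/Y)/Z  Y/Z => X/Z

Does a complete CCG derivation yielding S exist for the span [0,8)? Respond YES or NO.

NO

((NP\N)/NP)/NP (S/PP)/PP NP (PP/PP)\NP NP\(S/PP) S NP\S N\(NP\N)
CKY chart[0,8] = {N}; S ∉ chart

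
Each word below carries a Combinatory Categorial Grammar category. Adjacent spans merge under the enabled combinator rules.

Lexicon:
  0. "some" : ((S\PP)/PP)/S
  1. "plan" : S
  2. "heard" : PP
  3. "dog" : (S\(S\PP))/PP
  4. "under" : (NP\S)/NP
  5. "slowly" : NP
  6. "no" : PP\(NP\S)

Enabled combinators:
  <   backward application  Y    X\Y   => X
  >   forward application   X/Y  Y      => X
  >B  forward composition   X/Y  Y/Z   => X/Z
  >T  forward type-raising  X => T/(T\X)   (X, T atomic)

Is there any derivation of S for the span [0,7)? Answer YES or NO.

[0,7] S   <
  [0,3] S\PP   >
    [0,2] (S\PP)/PP   >
      [0,1] "some" : ((S\PP)/PP)/S
      [1,2] "plan" : S
    [2,3] "heard" : PP
  [3,7] S\(S\PP)   >
    [3,4] "dog" : (S\(S\PP))/PP
    [4,7] PP   <
      [4,6] NP\S   >
        [4,5] "under" : (NP\S)/NP
        [5,6] "slowly" : NP
      [6,7] "no" : PP\(NP\S)

YES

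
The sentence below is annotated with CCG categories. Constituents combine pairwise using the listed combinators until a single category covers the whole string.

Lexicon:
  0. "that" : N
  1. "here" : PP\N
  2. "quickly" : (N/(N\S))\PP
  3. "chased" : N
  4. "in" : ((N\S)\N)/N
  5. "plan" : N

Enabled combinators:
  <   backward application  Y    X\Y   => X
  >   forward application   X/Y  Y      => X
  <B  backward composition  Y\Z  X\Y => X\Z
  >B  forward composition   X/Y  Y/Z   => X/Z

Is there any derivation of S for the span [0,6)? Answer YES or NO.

N PP\N (N/(N\S))\PP N ((N\S)\N)/N N
CKY chart[0,6] = {N}; S ∉ chart

NO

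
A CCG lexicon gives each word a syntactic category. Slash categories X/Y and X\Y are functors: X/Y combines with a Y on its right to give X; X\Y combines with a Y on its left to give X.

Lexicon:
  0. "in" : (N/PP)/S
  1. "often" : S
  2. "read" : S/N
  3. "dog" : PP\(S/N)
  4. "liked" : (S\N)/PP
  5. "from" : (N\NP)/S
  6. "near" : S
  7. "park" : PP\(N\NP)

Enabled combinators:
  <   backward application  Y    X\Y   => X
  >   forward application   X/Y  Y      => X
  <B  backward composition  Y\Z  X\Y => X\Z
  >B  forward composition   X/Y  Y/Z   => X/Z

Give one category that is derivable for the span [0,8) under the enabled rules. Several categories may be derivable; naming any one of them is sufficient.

[0,8] S   <
  [0,4] N   >
    [0,2] N/PP   >
      [0,1] "in" : (N/PP)/S
      [1,2] "often" : S
    [2,4] PP   <
      [2,3] "read" : S/N
      [3,4] "dog" : PP\(S/N)
  [4,8] S\N   >
    [4,5] "liked" : (S\N)/PP
    [5,8] PP   <
      [5,7] N\NP   >
        [5,6] "from" : (N\NP)/S
        [6,7] "near" : S
      [7,8] "park" : PP\(N\NP)

S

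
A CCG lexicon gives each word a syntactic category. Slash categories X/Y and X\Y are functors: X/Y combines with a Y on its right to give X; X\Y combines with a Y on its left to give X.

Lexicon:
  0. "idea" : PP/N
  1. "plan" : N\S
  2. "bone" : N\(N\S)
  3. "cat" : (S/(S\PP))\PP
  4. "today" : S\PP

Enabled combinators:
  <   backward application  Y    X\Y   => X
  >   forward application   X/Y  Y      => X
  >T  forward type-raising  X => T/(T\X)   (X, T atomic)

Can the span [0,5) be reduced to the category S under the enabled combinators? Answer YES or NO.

YES

[0,5] S   >
  [0,4] S/(S\PP)   <
    [0,3] PP   >
      [0,1] "idea" : PP/N
      [1,3] N   <
        [1,2] "plan" : N\S
        [2,3] "bone" : N\(N\S)
    [3,4] "cat" : (S/(S\PP))\PP
  [4,5] "today" : S\PP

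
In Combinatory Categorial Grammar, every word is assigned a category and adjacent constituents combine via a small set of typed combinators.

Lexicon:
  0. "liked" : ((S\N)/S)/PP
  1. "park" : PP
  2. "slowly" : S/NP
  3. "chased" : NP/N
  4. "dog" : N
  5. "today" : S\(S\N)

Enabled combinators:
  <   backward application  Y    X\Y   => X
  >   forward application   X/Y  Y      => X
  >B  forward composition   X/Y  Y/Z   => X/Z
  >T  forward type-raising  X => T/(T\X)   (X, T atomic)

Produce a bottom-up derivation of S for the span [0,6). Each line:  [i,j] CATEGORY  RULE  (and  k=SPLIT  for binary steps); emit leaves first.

[0,6] S   <
  [0,5] S\N   >
    [0,2] (S\N)/S   >
      [0,1] "liked" : ((S\N)/S)/PP
      [1,2] "park" : PP
    [2,5] S   >
      [2,4] S/N   >B
        [2,3] "slowly" : S/NP
        [3,4] "chased" : NP/N
      [4,5] "dog" : N
  [5,6] "today" : S\(S\N)

[0,1] ((S\N)/S)/PP  lex  "liked"
[1,2] PP  lex  "park"
[0,2] (S\N)/S  >  k=1
[2,3] S/NP  lex  "slowly"
[3,4] NP/N  lex  "chased"
[2,4] S/N  >B  k=3
[4,5] N  lex  "dog"
[2,5] S  >  k=4
[0,5] S\N  >  k=2
[5,6] S\(S\N)  lex  "today"
[0,6] S  <  k=5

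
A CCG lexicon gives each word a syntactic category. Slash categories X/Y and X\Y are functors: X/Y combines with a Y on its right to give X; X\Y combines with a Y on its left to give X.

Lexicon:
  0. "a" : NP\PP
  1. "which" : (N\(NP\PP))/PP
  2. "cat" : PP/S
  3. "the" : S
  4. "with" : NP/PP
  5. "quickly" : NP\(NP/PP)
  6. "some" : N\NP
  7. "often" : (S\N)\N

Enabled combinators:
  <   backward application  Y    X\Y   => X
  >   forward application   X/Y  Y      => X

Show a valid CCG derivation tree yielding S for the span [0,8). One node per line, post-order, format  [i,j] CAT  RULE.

[0,8] S   <
  [0,4] N   <
    [0,1] "a" : NP\PP
    [1,4] N\(NP\PP)   >
      [1,2] "which" : (N\(NP\PP))/PP
      [2,4] PP   >
        [2,3] "cat" : PP/S
        [3,4] "the" : S
  [4,8] S\N   <
    [4,7] N   <
      [4,6] NP   <
        [4,5] "with" : NP/PP
        [5,6] "quickly" : NP\(NP/PP)
      [6,7] "some" : N\NP
    [7,8] "often" : (S\N)\N

[0,1] NP\PP  lex  "a"
[1,2] (N\(NP\PP))/PP  lex  "which"
[2,3] PP/S  lex  "cat"
[3,4] S  lex  "the"
[2,4] PP  >  k=3
[1,4] N\(NP\PP)  >  k=2
[0,4] N  <  k=1
[4,5] NP/PP  lex  "with"
[5,6] NP\(NP/PP)  lex  "quickly"
[4,6] NP  <  k=5
[6,7] N\NP  lex  "some"
[4,7] N  <  k=6
[7,8] (S\N)\N  lex  "often"
[4,8] S\N  <  k=7
[0,8] S  <  k=4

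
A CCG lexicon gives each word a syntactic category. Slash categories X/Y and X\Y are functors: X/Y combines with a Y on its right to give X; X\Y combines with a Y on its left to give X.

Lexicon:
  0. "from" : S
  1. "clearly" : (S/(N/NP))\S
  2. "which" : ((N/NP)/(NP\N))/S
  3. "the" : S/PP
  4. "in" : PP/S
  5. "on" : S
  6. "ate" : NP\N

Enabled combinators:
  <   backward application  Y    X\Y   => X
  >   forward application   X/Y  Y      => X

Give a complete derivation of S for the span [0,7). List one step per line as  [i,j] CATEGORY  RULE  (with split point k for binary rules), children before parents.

[0,1] S  lex  "from"
[1,2] (S/(N/NP))\S  lex  "clearly"
[0,2] S/(N/NP)  <  k=1
[2,3] ((N/NP)/(NP\N))/S  lex  "which"
[3,4] S/PP  lex  "the"
[4,5] PP/S  lex  "in"
[5,6] S  lex  "on"
[4,6] PP  >  k=5
[3,6] S  >  k=4
[2,6] (N/NP)/(NP\N)  >  k=3
[6,7] NP\N  lex  "ate"
[2,7] N/NP  >  k=6
[0,7] S  >  k=2

[0,7] S   >
  [0,2] S/(N/NP)   <
    [0,1] "from" : S
    [1,2] "clearly" : (S/(N/NP))\S
  [2,7] N/NP   >
    [2,6] (N/NP)/(NP\N)   >
      [2,3] "which" : ((N/NP)/(NP\N))/S
      [3,6] S   >
        [3,4] "the" : S/PP
        [4,6] PP   >
          [4,5] "in" : PP/S
          [5,6] "on" : S
    [6,7] "ate" : NP\N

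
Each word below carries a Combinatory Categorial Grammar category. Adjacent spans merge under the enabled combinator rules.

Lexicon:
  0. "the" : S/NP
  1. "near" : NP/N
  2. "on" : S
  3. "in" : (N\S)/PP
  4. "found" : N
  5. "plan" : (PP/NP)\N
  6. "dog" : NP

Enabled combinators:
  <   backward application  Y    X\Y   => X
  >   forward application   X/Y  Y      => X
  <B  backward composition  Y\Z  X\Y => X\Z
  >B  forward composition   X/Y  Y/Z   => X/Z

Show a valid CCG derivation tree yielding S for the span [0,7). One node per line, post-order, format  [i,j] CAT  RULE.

[0,1] S/NP  lex  "the"
[1,2] NP/N  lex  "near"
[2,3] S  lex  "on"
[3,4] (N\S)/PP  lex  "in"
[4,5] N  lex  "found"
[5,6] (PP/NP)\N  lex  "plan"
[4,6] PP/NP  <  k=5
[6,7] NP  lex  "dog"
[4,7] PP  >  k=6
[3,7] N\S  >  k=4
[2,7] N  <  k=3
[1,7] NP  >  k=2
[0,7] S  >  k=1

[0,7] S   >
  [0,1] "the" : S/NP
  [1,7] NP   >
    [1,2] "near" : NP/N
    [2,7] N   <
      [2,3] "on" : S
      [3,7] N\S   >
        [3,4] "in" : (N\S)/PP
        [4,7] PP   >
          [4,6] PP/NP   <
            [4,5] "found" : N
            [5,6] "plan" : (PP/NP)\N
          [6,7] "dog" : NP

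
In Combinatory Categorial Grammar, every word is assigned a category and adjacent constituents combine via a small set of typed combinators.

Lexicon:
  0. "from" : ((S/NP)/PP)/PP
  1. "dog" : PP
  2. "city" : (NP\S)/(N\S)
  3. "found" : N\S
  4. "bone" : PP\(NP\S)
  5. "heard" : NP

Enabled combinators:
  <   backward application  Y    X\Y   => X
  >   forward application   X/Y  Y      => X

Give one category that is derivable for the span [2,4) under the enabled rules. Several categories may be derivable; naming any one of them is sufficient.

[0,6] S   >
  [0,5] S/NP   >
    [0,2] (S/NP)/PP   >
      [0,1] "from" : ((S/NP)/PP)/PP
      [1,2] "dog" : PP
    [2,5] PP   <
      [2,4] NP\S   >
        [2,3] "city" : (NP\S)/(N\S)
        [3,4] "found" : N\S
      [4,5] "bone" : PP\(NP\S)
  [5,6] "heard" : NP

NP\S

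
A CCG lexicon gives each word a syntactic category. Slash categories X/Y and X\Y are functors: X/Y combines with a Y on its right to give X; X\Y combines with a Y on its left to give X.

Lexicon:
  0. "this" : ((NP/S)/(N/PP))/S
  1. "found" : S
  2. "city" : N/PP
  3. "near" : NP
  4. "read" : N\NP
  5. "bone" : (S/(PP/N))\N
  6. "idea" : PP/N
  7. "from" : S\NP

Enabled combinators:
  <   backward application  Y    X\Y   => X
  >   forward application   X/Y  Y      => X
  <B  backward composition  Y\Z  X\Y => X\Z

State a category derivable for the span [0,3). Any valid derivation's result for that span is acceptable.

[0,8] S   <
  [0,7] NP   >
    [0,3] NP/S   >
      [0,2] (NP/S)/(N/PP)   >
        [0,1] "this" : ((NP/S)/(N/PP))/S
        [1,2] "found" : S
      [2,3] "city" : N/PP
    [3,7] S   >
      [3,6] S/(PP/N)   <
        [3,5] N   <
          [3,4] "near" : NP
          [4,5] "read" : N\NP
        [5,6] "bone" : (S/(PP/N))\N
      [6,7] "idea" : PP/N
  [7,8] "from" : S\NP

NP/S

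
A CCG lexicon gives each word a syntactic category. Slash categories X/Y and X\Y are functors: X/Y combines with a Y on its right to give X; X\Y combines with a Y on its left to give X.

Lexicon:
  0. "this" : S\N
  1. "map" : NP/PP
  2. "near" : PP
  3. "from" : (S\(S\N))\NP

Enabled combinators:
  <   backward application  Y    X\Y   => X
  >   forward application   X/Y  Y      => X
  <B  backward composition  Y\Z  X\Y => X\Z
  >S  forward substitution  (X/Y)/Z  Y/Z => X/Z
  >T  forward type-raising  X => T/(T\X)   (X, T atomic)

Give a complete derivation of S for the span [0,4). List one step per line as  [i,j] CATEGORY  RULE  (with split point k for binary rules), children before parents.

[0,1] S\N  lex  "this"
[1,2] NP/PP  lex  "map"
[2,3] PP  lex  "near"
[1,3] NP  >  k=2
[3,4] (S\(S\N))\NP  lex  "from"
[1,4] S\(S\N)  <  k=3
[0,4] S  <  k=1

[0,4] S   <
  [0,1] "this" : S\N
  [1,4] S\(S\N)   <
    [1,3] NP   >
      [1,2] "map" : NP/PP
      [2,3] "near" : PP
    [3,4] "from" : (S\(S\N))\NP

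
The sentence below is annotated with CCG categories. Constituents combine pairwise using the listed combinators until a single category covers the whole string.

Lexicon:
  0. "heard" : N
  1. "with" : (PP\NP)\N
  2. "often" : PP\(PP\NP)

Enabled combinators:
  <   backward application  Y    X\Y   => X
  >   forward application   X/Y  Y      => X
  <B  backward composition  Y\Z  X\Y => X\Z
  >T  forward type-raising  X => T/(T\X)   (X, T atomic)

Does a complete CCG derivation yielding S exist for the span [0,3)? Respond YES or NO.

N (PP\NP)\N PP\(PP\NP)
CKY chart[0,3] = {N/(N\PP), NP/(NP\PP), PP, PP/(PP\PP), S/(S\PP)}; S ∉ chart

NO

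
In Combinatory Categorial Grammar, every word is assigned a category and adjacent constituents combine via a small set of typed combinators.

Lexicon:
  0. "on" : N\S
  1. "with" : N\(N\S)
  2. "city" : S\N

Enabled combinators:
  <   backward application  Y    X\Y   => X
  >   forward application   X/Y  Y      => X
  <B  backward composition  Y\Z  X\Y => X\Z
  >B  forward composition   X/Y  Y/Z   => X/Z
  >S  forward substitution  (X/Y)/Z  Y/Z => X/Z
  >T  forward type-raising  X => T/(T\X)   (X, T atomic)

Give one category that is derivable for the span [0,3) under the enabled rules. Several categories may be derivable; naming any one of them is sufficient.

S

[0,3] S   <
  [0,2] N   <
    [0,1] "on" : N\S
    [1,2] "with" : N\(N\S)
  [2,3] "city" : S\N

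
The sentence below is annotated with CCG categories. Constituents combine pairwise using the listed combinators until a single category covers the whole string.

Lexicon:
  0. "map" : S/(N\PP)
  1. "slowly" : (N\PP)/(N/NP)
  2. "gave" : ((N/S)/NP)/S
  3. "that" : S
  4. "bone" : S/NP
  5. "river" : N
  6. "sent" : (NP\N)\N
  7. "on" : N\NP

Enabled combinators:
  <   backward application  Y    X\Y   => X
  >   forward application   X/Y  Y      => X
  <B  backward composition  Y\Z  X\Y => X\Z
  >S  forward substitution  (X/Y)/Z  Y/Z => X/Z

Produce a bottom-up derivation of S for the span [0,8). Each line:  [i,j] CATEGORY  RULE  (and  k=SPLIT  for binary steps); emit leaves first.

[0,8] S   >
  [0,1] "map" : S/(N\PP)
  [1,8] N\PP   <B
    [1,5] N\PP   >
      [1,2] "slowly" : (N\PP)/(N/NP)
      [2,5] N/NP   >S
        [2,4] (N/S)/NP   >
          [2,3] "gave" : ((N/S)/NP)/S
          [3,4] "that" : S
        [4,5] "bone" : S/NP
    [5,8] N\N   <B
      [5,7] NP\N   <
        [5,6] "river" : N
        [6,7] "sent" : (NP\N)\N
      [7,8] "on" : N\NP

[0,1] S/(N\PP)  lex  "map"
[1,2] (N\PP)/(N/NP)  lex  "slowly"
[2,3] ((N/S)/NP)/S  lex  "gave"
[3,4] S  lex  "that"
[2,4] (N/S)/NP  >  k=3
[4,5] S/NP  lex  "bone"
[2,5] N/NP  >S  k=4
[1,5] N\PP  >  k=2
[5,6] N  lex  "river"
[6,7] (NP\N)\N  lex  "sent"
[5,7] NP\N  <  k=6
[7,8] N\NP  lex  "on"
[5,8] N\N  <B  k=7
[1,8] N\PP  <B  k=5
[0,8] S  >  k=1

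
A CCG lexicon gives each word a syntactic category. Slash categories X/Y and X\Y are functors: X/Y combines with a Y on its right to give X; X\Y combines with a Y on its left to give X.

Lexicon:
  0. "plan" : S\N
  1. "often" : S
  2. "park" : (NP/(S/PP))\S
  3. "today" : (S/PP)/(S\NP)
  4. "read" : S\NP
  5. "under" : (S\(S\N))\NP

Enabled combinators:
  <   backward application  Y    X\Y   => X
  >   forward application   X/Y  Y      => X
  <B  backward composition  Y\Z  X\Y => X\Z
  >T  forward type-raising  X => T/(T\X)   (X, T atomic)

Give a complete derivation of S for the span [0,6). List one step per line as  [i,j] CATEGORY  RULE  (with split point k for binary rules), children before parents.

[0,1] S\N  lex  "plan"
[1,2] S  lex  "often"
[2,3] (NP/(S/PP))\S  lex  "park"
[1,3] NP/(S/PP)  <  k=2
[3,4] (S/PP)/(S\NP)  lex  "today"
[4,5] S\NP  lex  "read"
[3,5] S/PP  >  k=4
[1,5] NP  >  k=3
[5,6] (S\(S\N))\NP  lex  "under"
[1,6] S\(S\N)  <  k=5
[0,6] S  <  k=1

[0,6] S   <
  [0,1] "plan" : S\N
  [1,6] S\(S\N)   <
    [1,5] NP   >
      [1,3] NP/(S/PP)   <
        [1,2] "often" : S
        [2,3] "park" : (NP/(S/PP))\S
      [3,5] S/PP   >
        [3,4] "today" : (S/PP)/(S\NP)
        [4,5] "read" : S\NP
    [5,6] "under" : (S\(S\N))\NP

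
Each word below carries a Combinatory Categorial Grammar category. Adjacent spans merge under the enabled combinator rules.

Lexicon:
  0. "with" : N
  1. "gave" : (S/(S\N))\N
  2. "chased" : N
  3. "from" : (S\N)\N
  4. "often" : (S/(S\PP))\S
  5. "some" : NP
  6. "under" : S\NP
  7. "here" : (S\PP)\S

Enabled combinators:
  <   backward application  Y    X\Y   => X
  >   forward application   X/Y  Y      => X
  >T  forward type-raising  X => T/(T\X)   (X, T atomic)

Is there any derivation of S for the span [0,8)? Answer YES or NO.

YES

[0,8] S   >
  [0,5] S/(S\PP)   <
    [0,4] S   >
      [0,2] S/(S\N)   <
        [0,1] "with" : N
        [1,2] "gave" : (S/(S\N))\N
      [2,4] S\N   <
        [2,3] "chased" : N
        [3,4] "from" : (S\N)\N
    [4,5] "often" : (S/(S\PP))\S
  [5,8] S\PP   <
    [5,7] S   <
      [5,6] "some" : NP
      [6,7] "under" : S\NP
    [7,8] "here" : (S\PP)\S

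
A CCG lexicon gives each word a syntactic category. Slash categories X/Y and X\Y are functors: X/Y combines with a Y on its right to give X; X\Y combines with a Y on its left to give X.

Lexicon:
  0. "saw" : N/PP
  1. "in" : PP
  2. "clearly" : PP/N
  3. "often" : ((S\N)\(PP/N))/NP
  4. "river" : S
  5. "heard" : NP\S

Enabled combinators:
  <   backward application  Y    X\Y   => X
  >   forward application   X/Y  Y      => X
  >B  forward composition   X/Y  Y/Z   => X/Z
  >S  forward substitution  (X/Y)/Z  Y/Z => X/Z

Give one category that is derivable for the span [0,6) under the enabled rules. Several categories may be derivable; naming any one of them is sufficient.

[0,6] S   <
  [0,2] N   >
    [0,1] "saw" : N/PP
    [1,2] "in" : PP
  [2,6] S\N   <
    [2,3] "clearly" : PP/N
    [3,6] (S\N)\(PP/N)   >
      [3,4] "often" : ((S\N)\(PP/N))/NP
      [4,6] NP   <
        [4,5] "river" : S
        [5,6] "heard" : NP\S

S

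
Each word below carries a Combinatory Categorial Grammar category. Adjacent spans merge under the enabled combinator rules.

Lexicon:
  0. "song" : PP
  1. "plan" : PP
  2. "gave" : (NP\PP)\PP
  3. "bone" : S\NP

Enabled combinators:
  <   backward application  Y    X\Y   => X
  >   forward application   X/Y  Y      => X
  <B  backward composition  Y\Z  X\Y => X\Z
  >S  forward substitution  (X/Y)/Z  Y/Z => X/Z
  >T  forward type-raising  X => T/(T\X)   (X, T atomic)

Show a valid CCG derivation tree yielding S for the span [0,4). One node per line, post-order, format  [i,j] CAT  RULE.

[0,1] PP  lex  "song"
[0,1] S/(S\PP)  >T
[1,2] PP  lex  "plan"
[2,3] (NP\PP)\PP  lex  "gave"
[1,3] NP\PP  <  k=2
[3,4] S\NP  lex  "bone"
[1,4] S\PP  <B  k=3
[0,4] S  >  k=1

[0,4] S   >
  [0,1] S/(S\PP)   >T
    [0,1] "song" : PP
  [1,4] S\PP   <B
    [1,3] NP\PP   <
      [1,2] "plan" : PP
      [2,3] "gave" : (NP\PP)\PP
    [3,4] "bone" : S\NP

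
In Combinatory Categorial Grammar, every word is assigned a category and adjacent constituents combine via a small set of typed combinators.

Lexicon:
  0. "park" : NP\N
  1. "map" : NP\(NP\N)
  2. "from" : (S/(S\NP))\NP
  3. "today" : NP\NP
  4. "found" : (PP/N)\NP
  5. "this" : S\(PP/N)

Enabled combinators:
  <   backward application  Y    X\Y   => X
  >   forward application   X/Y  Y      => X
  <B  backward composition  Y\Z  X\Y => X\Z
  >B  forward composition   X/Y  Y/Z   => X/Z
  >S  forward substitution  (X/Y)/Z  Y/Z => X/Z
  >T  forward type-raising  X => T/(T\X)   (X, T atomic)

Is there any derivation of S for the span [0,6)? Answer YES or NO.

[0,6] S   >
  [0,3] S/(S\NP)   <
    [0,2] NP   <
      [0,1] "park" : NP\N
      [1,2] "map" : NP\(NP\N)
    [2,3] "from" : (S/(S\NP))\NP
  [3,6] S\NP   <B
    [3,4] "today" : NP\NP
    [4,6] S\NP   <B
      [4,5] "found" : (PP/N)\NP
      [5,6] "this" : S\(PP/N)

YES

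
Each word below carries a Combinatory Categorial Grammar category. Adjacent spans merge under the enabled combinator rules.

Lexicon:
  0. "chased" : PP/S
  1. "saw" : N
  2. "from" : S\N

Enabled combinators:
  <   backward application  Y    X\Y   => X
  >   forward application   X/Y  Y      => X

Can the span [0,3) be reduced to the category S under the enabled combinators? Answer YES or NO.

NO

PP/S N S\N
CKY chart[0,3] = {PP}; S ∉ chart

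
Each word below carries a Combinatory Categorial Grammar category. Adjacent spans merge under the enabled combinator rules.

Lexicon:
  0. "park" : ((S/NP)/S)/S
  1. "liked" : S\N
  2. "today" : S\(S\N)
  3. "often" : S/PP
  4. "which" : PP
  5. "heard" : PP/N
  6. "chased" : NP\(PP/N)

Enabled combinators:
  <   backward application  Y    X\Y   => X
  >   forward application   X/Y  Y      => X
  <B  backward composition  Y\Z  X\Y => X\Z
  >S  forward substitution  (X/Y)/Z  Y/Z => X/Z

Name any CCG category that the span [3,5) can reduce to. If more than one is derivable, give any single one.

S

[0,7] S   >
  [0,5] S/NP   >
    [0,3] (S/NP)/S   >
      [0,1] "park" : ((S/NP)/S)/S
      [1,3] S   <
        [1,2] "liked" : S\N
        [2,3] "today" : S\(S\N)
    [3,5] S   >
      [3,4] "often" : S/PP
      [4,5] "which" : PP
  [5,7] NP   <
    [5,6] "heard" : PP/N
    [6,7] "chased" : NP\(PP/N)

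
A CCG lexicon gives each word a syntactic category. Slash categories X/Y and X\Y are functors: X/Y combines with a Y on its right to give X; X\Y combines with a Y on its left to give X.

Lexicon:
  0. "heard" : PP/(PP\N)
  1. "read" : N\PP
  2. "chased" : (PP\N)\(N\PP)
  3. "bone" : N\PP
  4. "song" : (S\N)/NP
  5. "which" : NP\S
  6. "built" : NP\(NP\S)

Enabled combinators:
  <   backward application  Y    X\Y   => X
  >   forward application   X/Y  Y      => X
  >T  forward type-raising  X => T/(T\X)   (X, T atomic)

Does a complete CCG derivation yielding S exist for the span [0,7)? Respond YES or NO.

[0,7] S   <
  [0,4] N   <
    [0,3] PP   >
      [0,1] "heard" : PP/(PP\N)
      [1,3] PP\N   <
        [1,2] "read" : N\PP
        [2,3] "chased" : (PP\N)\(N\PP)
    [3,4] "bone" : N\PP
  [4,7] S\N   >
    [4,5] "song" : (S\N)/NP
    [5,7] NP   <
      [5,6] "which" : NP\S
      [6,7] "built" : NP\(NP\S)

YES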